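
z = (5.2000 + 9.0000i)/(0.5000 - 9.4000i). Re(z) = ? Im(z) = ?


Multiply by conjugate: (5.2000 + 9.0000i)(0.5000 + 9.4000i) / (0.5^2 + (-9.4)^2)
Numerator real = 5.2*0.5 + 9*(-9.4) = -82
Numerator imag = 9*0.5 - 5.2*(-9.4) = 53.38
Denominator = 88.61
Re(z) = -82/88.61 = -0.9254
Im(z) = 53.38/88.61 = 0.6024

Re(z) = -0.9254, Im(z) = 0.6024


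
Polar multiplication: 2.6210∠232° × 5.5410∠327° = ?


r = 2.6210 * 5.5410 = 14.5230
theta = 232° + 327° = 559° = 199° (mod 360)

14.5230 cis(199°)


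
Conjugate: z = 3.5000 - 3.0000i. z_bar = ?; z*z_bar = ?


z_bar = 3.5000 + 3.0000i
z*z_bar = 3.5^2 + (-3)^2 = 12.25 + 9 = 21.25

z_bar = 3.5000 + 3.0000i, z*z_bar = 21.25


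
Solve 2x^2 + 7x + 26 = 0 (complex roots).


disc = 7^2 - 4*2*26 = 49 - 208 = -159
sqrt(|disc|) = sqrt(159) = 12.6095
Real part = -7/(2*2) = -1.7500
Imag part = 12.6095/(2*2) = 3.1524

-1.7500 ± 3.1524i


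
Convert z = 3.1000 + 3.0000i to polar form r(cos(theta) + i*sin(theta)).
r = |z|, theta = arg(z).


r = sqrt(9.61+9) = sqrt(18.61) = 4.3139
theta = atan2(3, 3.1) = 44.0608 degrees

r = 4.3139, theta = 44.0608 degrees


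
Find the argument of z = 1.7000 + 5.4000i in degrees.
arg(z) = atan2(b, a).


Re = 1.7, Im = 5.4
arg = atan2(5.4, 1.7) = 72.5252 degrees

arg(z) = 72.5252 degrees


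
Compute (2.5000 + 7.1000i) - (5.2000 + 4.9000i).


Real: 2.5 - 5.2 = -2.7
Imag: 7.1 - 4.9 = 2.2

-2.7000 + 2.2000i


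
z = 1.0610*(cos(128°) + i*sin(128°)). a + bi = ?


a = 1.0610*cos(128°) = 1.0610*(-0.61566) = -0.6532
b = 1.0610*sin(128°) = 1.0610*0.788 = 0.8361

-0.6532 + 0.8361i


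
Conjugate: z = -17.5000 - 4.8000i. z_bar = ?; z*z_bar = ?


z_bar = -17.5000 + 4.8000i
z*z_bar = (-17.5)^2 + (-4.8)^2 = 306.25 + 23.04 = 329.29

z_bar = -17.5000 + 4.8000i, z*z_bar = 329.29


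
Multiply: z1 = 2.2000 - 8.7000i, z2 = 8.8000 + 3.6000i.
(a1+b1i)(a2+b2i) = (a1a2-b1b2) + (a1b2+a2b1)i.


Real = 2.2*8.8 - (-8.7)*3.6 = 19.36 - (-31.32) = 50.68
Imag = 2.2*3.6 + 8.8*(-8.7) = 7.92 - (76.56) = -68.64

50.6800 - 68.6400i


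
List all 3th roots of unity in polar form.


The 3th roots of unity are cis(360k/3°) for k=0..2
Angle step = 360/3 = 120°
Primitive root: cis(120°)
Primitive root = -0.5000 + 0.8660i

3 roots at angles: 0°, 120°, 240°


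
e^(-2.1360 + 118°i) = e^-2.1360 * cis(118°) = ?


e^-2.1360 = 0.11813
cos(118°) = -0.4695
sin(118°) = 0.8829
Real = 0.11813*(-0.4695) = -0.0555
Imag = 0.11813*0.8829 = 0.1043

-0.0555 + 0.1043i


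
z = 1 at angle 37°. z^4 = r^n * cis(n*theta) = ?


r^4 = 1^4 = 1
n*theta = 4*37° = 148° = 148° (mod 360)
a = 1*cos(148°) = -0.8480
b = 1*sin(148°) = 0.5299

1 cis(148°) = -0.8480 + 0.5299i


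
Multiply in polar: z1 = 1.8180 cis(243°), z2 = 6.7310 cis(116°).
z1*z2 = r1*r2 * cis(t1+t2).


r = 1.8180 * 6.7310 = 12.2370
theta = 243° + 116° = 359° = 359° (mod 360)

12.2370 cis(359°)


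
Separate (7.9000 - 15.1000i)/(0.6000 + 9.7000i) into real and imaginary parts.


Multiply by conjugate: (7.9000 - 15.1000i)(0.6000 - 9.7000i) / (0.6^2 + 9.7^2)
Numerator real = 7.9*0.6 - (15.1)*9.7 = -141.73
Numerator imag = -15.1*0.6 - 7.9*9.7 = -85.69
Denominator = 94.45
Re(z) = -141.73/94.45 = -1.5006
Im(z) = -85.69/94.45 = -0.9073

Re(z) = -1.5006, Im(z) = -0.9073


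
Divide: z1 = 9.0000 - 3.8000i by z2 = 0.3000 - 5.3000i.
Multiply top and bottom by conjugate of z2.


Conjugate of z2 = 0.3000 + 5.3000i
Numerator: (9.0000 - 3.8000i)(0.3000 + 5.3000i) = 22.8400 + 46.5600i
Denominator: 0.3^2 + (-5.3)^2 = 28.18
Result = (22.8400 + 46.5600i)/28.18

0.8105 + 1.6522i


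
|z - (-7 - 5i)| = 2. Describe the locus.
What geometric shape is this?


|z - z0| = r is a circle with center z0 and radius r.
Center = (-7, -5), radius = 2

Circle with center (-7, -5) and radius 2


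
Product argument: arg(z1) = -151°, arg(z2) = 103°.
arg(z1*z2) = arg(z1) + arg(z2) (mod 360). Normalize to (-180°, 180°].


arg(z1*z2) = -151° + 103° = -48°
Normalized to (-180°, 180°]: -48°

-48°


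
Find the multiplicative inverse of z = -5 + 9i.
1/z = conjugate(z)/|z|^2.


|z|^2 = 25+81 = 106
1/z = (-5 - 9i)/106

1/z = -0.0472 - 0.0849i


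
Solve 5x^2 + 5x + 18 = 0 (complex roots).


disc = 5^2 - 4*5*18 = 25 - 360 = -335
sqrt(|disc|) = sqrt(335) = 18.3030
Real part = -5/(2*5) = -0.5000
Imag part = 18.3030/(2*5) = 1.8303

-0.5000 ± 1.8303i


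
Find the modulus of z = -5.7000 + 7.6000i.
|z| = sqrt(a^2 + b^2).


|z| = sqrt((-5.7)^2 + 7.6^2) = sqrt(32.49 + 57.76) = sqrt(90.25) = 9.5000

|z| = 9.5000


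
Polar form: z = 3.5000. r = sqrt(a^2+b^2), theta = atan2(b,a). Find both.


r = sqrt(12.25+0) = sqrt(12.25) = 3.5000
theta = atan2(0, 3.5) = 0 degrees

r = 3.5000, theta = 0 degrees


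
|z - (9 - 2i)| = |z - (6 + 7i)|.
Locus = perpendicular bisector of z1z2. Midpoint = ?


Equal distances means the locus is the perpendicular bisector of z1 and z2.
Midpoint = ((9+6)/2, (-2+7)/2) = (7.5000, 2.5000)

Perpendicular bisector through (7.5000, 2.5000)


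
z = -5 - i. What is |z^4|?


|z| = sqrt(25+1) = sqrt(26) = 5.0990
|z^4| = |z|^4 = (sqrt(26))^4 = 26^2 = 676

|z^4| = 676


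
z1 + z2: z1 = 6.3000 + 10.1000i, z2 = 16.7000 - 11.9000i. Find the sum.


Real: 6.3 + 16.7 = 23
Imag: 10.1 - 11.9 = -1.8

23.0000 - 1.8000i


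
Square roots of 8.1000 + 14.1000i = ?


|z| = sqrt(65.61+198.81) = 16.2610
sqrt((|z|+a)/2) = sqrt((16.2610+8.1)/2) = sqrt(12.1805) = 3.4901
sqrt((|z|-a)/2) = sqrt((16.2610-8.1)/2) = sqrt(4.0805) = 2.0200

±(3.4901 + 2.0200i) i.e. 3.4901 + 2.0200i and -3.4901 - 2.0200i


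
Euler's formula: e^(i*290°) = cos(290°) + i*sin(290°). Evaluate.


cos(290°) = 0.3420
sin(290°) = -0.9397

e^(i*290°) = 0.3420 - 0.9397i


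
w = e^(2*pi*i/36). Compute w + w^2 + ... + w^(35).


With w = e^(2*pi*i/36), all 36 of the 36th roots of unity w^0 = 1, w, ..., w^(35) sum to 0: 1 + w + ... + w^(35) = (1 - w^36)/(1 - w) = 0 since w^36 = 1, w ≠ 1.
Removing the root 1: w + w^2 + ... + w^(35) = 0 - 1 = -1

Sum = -1


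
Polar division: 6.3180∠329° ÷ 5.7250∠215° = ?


r = 6.3180 / 5.7250 = 1.1036
theta = 329° - 215° = 114° = 114° (mod 360)

1.1036 cis(114°)


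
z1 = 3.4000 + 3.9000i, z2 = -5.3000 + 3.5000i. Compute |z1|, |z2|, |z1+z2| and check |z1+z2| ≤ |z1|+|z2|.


|z1| = sqrt(3.4^2 + 3.9^2) = sqrt(26.77) = 5.1740
|z2| = sqrt((-5.3)^2 + 3.5^2) = sqrt(40.34) = 6.3514
z1+z2 = -1.9000 + 7.4000i
|z1+z2| = sqrt(58.37) = 7.6400
|z1|+|z2| = 5.1740 + 6.3514 = 11.5254

|z1+z2| = 7.6400 ≤ |z1|+|z2| = 11.5254 (verified)


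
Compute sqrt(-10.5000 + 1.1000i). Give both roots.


|z| = sqrt(110.25+1.21) = 10.5575
sqrt((|z|+a)/2) = sqrt((10.5575+(-10.5))/2) = sqrt(0.0287) = 0.1695
sqrt((|z|-a)/2) = sqrt((10.5575-(-10.5))/2) = sqrt(10.5287) = 3.2448

±(0.1695 + 3.2448i) i.e. 0.1695 + 3.2448i and -0.1695 - 3.2448i


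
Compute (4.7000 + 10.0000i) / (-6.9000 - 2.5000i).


Conjugate of z2 = -6.9000 + 2.5000i
Numerator: (4.7000 + 10.0000i)(-6.9000 + 2.5000i) = -57.4300 - 57.2500i
Denominator: (-6.9)^2 + (-2.5)^2 = 53.86
Result = (-57.4300 - 57.2500i)/53.86

-1.0663 - 1.0629i


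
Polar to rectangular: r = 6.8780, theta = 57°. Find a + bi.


a = 6.8780*cos(57°) = 6.8780*0.54464 = 3.7460
b = 6.8780*sin(57°) = 6.8780*0.83867 = 5.7684

3.7460 + 5.7684i


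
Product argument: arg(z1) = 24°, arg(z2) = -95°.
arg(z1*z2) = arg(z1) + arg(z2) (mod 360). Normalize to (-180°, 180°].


arg(z1*z2) = 24° - 95° = -71°
Normalized to (-180°, 180°]: -71°

-71°


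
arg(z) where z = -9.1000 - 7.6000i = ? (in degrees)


Re = -9.1, Im = -7.6
arg = atan2(-7.6, -9.1) = -140.1326 degrees

arg(z) = -140.1326 degrees


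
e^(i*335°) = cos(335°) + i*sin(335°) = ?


cos(335°) = 0.9063
sin(335°) = -0.4226

e^(i*335°) = 0.9063 - 0.4226i


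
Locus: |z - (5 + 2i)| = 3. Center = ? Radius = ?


|z - z0| = r is a circle with center z0 and radius r.
Center = (5, 2), radius = 3

Circle with center (5, 2) and radius 3


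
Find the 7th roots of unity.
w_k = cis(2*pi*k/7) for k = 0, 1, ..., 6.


The 7th roots of unity are cis(360k/7°) for k=0..6
Angle step = 360/7 = 51.4286°
Primitive root: cis(51.4286°)
Primitive root = 0.6235 + 0.7818i

7 roots at angles: 0°, 51.4286°, 102.8571°, 154.2857°, 205.7143°, 257.1429°, 308.5714°


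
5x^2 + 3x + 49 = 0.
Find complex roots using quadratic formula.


disc = 3^2 - 4*5*49 = 9 - 980 = -971
sqrt(|disc|) = sqrt(971) = 31.1609
Real part = -3/(2*5) = -0.3000
Imag part = 31.1609/(2*5) = 3.1161

-0.3000 ± 3.1161i


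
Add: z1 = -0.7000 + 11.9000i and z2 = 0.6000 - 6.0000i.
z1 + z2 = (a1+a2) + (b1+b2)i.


Real: -0.7 + 0.6 = -0.1
Imag: 11.9 - 6 = 5.9

-0.1000 + 5.9000i


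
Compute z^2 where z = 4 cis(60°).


r^2 = 4^2 = 16
n*theta = 2*60° = 120° = 120° (mod 360)
a = 16*cos(120°) = -8.0000
b = 16*sin(120°) = 13.8564

16 cis(120°) = -8.0000 + 13.8564i


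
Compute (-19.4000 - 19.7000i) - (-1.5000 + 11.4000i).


Real: -19.4 + 1.5 = -17.9
Imag: -19.7 - 11.4 = -31.1

-17.9000 - 31.1000i


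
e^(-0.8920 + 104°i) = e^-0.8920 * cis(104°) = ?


e^-0.8920 = 0.40984
cos(104°) = -0.2419
sin(104°) = 0.9703
Real = 0.40984*(-0.2419) = -0.0991
Imag = 0.40984*0.9703 = 0.3977

-0.0991 + 0.3977i


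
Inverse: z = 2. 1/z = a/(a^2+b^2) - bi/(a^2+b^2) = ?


|z|^2 = 4+0 = 4
1/z = (2 - 0i)/4

1/z = 0.5000 + 0i


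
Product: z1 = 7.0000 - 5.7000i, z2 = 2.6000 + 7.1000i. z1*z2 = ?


Real = 7*2.6 - (-5.7)*7.1 = 18.2 - (-40.47) = 58.67
Imag = 7*7.1 + 2.6*(-5.7) = 49.7 - (14.82) = 34.88

58.6700 + 34.8800i


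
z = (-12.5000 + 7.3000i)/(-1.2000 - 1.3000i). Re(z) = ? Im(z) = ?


Multiply by conjugate: (-12.5000 + 7.3000i)(-1.2000 + 1.3000i) / ((-1.2)^2 + (-1.3)^2)
Numerator real = -12.5*(-1.2) + 7.3*(-1.3) = 5.51
Numerator imag = 7.3*(-1.2) - (-12.5)*(-1.3) = -25.01
Denominator = 3.13
Re(z) = 5.51/3.13 = 1.7604
Im(z) = -25.01/3.13 = -7.9904

Re(z) = 1.7604, Im(z) = -7.9904


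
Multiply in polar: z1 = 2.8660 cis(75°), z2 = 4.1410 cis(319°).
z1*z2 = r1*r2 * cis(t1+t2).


r = 2.8660 * 4.1410 = 11.8681
theta = 75° + 319° = 394° = 34° (mod 360)

11.8681 cis(34°)


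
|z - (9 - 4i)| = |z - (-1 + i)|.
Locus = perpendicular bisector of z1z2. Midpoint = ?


Equal distances means the locus is the perpendicular bisector of z1 and z2.
Midpoint = ((9+(-1))/2, (-4+1)/2) = (4.0000, -1.5000)

Perpendicular bisector through (4.0000, -1.5000)


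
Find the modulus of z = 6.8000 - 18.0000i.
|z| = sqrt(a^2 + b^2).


|z| = sqrt(6.8^2 + (-18)^2) = sqrt(46.24 + 324) = sqrt(370.24) = 19.2416

|z| = 19.2416


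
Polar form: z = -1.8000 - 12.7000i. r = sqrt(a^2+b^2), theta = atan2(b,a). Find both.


r = sqrt(3.24+161.29) = sqrt(164.53) = 12.8269
theta = atan2(-12.7, -1.8) = -98.0669 degrees

r = 12.8269, theta = -98.0669 degrees


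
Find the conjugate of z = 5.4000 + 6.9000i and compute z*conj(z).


z_bar = 5.4000 - 6.9000i
z*z_bar = 5.4^2 + 6.9^2 = 29.16 + 47.61 = 76.77

z_bar = 5.4000 - 6.9000i, z*z_bar = 76.77


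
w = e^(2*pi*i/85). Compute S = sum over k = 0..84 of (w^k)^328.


The roots are w_k = w^k with w = e^(2*pi*i/85), and (w^k)^328 = (w^328)^k.
So S = 1 + u + u^2 + ... + u^(84) with u = w^328.
328 = 3*85 + 73, so 328 is not a multiple of 85: u = (w^85)^3 * w^73 = w^73 ≠ 1 (w is a primitive 85th root), while u^85 = (w^85)^328 = 1.
Geometric series: S = (1 - u^85)/(1 - u) = (1 - 1)/(1 - u) = 0

S = 0


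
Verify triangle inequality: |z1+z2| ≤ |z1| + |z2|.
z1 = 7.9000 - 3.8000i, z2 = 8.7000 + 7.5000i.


|z1| = sqrt(7.9^2 + (-3.8)^2) = sqrt(76.85) = 8.7664
|z2| = sqrt(8.7^2 + 7.5^2) = sqrt(131.94) = 11.4865
z1+z2 = 16.6000 + 3.7000i
|z1+z2| = sqrt(289.25) = 17.0074
|z1|+|z2| = 8.7664 + 11.4865 = 20.2529

|z1+z2| = 17.0074 ≤ |z1|+|z2| = 20.2529 (verified)


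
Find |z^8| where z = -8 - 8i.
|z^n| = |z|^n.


|z| = sqrt(64+64) = sqrt(128) = 11.3137
|z^8| = |z|^8 = (sqrt(128))^8 = 128^4 = 268435456

|z^8| = 268435456


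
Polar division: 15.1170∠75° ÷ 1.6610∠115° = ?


r = 15.1170 / 1.6610 = 9.1011
theta = 75° - 115° = -40° = 320° (mod 360)

9.1011 cis(320°)


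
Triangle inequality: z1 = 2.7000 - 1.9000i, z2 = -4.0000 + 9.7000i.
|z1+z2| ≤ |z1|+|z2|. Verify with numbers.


|z1| = sqrt(2.7^2 + (-1.9)^2) = sqrt(10.9) = 3.3015
|z2| = sqrt((-4)^2 + 9.7^2) = sqrt(110.09) = 10.4924
z1+z2 = -1.3000 + 7.8000i
|z1+z2| = sqrt(62.53) = 7.9076
|z1|+|z2| = 3.3015 + 10.4924 = 13.7939

|z1+z2| = 7.9076 ≤ |z1|+|z2| = 13.7939 (verified)


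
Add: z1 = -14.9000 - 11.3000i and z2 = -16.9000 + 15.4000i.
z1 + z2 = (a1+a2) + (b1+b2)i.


Real: -14.9 - 16.9 = -31.8
Imag: -11.3 + 15.4 = 4.1

-31.8000 + 4.1000i


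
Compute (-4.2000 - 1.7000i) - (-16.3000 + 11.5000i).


Real: -4.2 + 16.3 = 12.1
Imag: -1.7 - 11.5 = -13.2

12.1000 - 13.2000i


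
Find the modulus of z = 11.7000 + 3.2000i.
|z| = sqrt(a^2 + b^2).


|z| = sqrt(11.7^2 + 3.2^2) = sqrt(136.89 + 10.24) = sqrt(147.13) = 12.1297

|z| = 12.1297


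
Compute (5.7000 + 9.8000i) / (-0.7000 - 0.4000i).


Conjugate of z2 = -0.7000 + 0.4000i
Numerator: (5.7000 + 9.8000i)(-0.7000 + 0.4000i) = -7.9100 - 4.5800i
Denominator: (-0.7)^2 + (-0.4)^2 = 0.65
Result = (-7.9100 - 4.5800i)/0.65

-12.1692 - 7.0462i


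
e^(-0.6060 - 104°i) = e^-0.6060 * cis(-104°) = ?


e^-0.6060 = 0.5455
cos(-104°) = -0.2419
sin(-104°) = -0.9703
Real = 0.5455*(-0.2419) = -0.1320
Imag = 0.5455*(-0.9703) = -0.5293

-0.1320 - 0.5293i


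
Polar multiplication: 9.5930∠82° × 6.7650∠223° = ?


r = 9.5930 * 6.7650 = 64.8966
theta = 82° + 223° = 305° = 305° (mod 360)

64.8966 cis(305°)


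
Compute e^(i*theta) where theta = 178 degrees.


cos(178°) = -0.9994
sin(178°) = 0.0349

e^(i*178°) = -0.9994 + 0.0349i


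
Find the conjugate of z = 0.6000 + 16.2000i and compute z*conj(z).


z_bar = 0.6000 - 16.2000i
z*z_bar = 0.6^2 + 16.2^2 = 0.36 + 262.44 = 262.8

z_bar = 0.6000 - 16.2000i, z*z_bar = 262.8


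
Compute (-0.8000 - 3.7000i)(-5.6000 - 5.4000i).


Real = -0.8*(-5.6) - (-3.7)*(-5.4) = 4.48 - 19.98 = -15.5
Imag = -0.8*(-5.4) - (5.6)*(-3.7) = 4.32 + 20.72 = 25.04

-15.5000 + 25.0400i


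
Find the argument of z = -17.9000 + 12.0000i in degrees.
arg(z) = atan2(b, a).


Re = -17.9, Im = 12
arg = atan2(12, -17.9) = 146.1625 degrees

arg(z) = 146.1625 degrees


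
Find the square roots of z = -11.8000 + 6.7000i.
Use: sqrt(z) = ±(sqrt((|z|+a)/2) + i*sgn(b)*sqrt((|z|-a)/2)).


|z| = sqrt(139.24+44.89) = 13.5695
sqrt((|z|+a)/2) = sqrt((13.5695+(-11.8))/2) = sqrt(0.8847) = 0.9406
sqrt((|z|-a)/2) = sqrt((13.5695-(-11.8))/2) = sqrt(12.6847) = 3.5616

±(0.9406 + 3.5616i) i.e. 0.9406 + 3.5616i and -0.9406 - 3.5616i


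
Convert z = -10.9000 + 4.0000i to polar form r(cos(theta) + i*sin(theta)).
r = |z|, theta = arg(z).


r = sqrt(118.81+16) = sqrt(134.81) = 11.6108
theta = atan2(4, -10.9) = 159.8483 degrees

r = 11.6108, theta = 159.8483 degrees


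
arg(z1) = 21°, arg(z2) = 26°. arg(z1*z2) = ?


arg(z1*z2) = 21° + 26° = 47°
Normalized to (-180°, 180°]: 47°

47°


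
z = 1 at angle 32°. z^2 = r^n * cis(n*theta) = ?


r^2 = 1^2 = 1
n*theta = 2*32° = 64° = 64° (mod 360)
a = 1*cos(64°) = 0.4384
b = 1*sin(64°) = 0.8988

1 cis(64°) = 0.4384 + 0.8988i


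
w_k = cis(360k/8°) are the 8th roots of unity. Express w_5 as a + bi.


Angle = 360*5/8 = 225°
a = cos(225°) = -0.7071
b = sin(225°) = -0.7071

-0.7071 - 0.7071i


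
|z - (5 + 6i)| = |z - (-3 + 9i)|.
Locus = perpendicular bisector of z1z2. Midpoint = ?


Equal distances means the locus is the perpendicular bisector of z1 and z2.
Midpoint = ((5+(-3))/2, (6+9)/2) = (1.0000, 7.5000)

Perpendicular bisector through (1.0000, 7.5000)


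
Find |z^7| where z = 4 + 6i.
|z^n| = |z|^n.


|z| = sqrt(16+36) = sqrt(52) = 7.2111
|z^7| = |z|^7 = (sqrt(52))^7 = 52^3 * sqrt(52) = 140608*sqrt(52)

|z^7| = 140608*sqrt(52) ≈ 1013938.7075


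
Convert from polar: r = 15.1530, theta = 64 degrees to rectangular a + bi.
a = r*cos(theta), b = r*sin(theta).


a = 15.1530*cos(64°) = 15.1530*0.43837 = 6.6426
b = 15.1530*sin(64°) = 15.1530*0.89879 = 13.6194

6.6426 + 13.6194i


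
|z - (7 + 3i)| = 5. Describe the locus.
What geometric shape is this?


|z - z0| = r is a circle with center z0 and radius r.
Center = (7, 3), radius = 5

Circle with center (7, 3) and radius 5


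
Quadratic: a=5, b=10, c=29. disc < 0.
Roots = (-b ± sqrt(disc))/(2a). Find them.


disc = 10^2 - 4*5*29 = 100 - 580 = -480
sqrt(|disc|) = sqrt(480) = 21.9089
Real part = -10/(2*5) = -1.0000
Imag part = 21.9089/(2*5) = 2.1909

-1.0000 ± 2.1909i


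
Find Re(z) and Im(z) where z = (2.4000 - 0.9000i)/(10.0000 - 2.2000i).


Multiply by conjugate: (2.4000 - 0.9000i)(10.0000 + 2.2000i) / (10^2 + (-2.2)^2)
Numerator real = 2.4*10 - (0.9)*(-2.2) = 25.98
Numerator imag = -0.9*10 - 2.4*(-2.2) = -3.72
Denominator = 104.84
Re(z) = 25.98/104.84 = 0.2478
Im(z) = -3.72/104.84 = -0.0355

Re(z) = 0.2478, Im(z) = -0.0355


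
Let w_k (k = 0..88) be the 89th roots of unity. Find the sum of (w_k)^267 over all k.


The roots are w_k = w^k with w = e^(2*pi*i/89), and (w^k)^267 = (w^267)^k.
So S = 1 + u + u^2 + ... + u^(88) with u = w^267.
267 = 3*89 + 0, so 267 is a multiple of 89 and u = (w^89)^3 = 1.
Every one of the 89 terms equals 1: S = 89

S = 89


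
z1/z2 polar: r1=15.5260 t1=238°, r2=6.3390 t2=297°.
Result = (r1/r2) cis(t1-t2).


r = 15.5260 / 6.3390 = 2.4493
theta = 238° - 297° = -59° = 301° (mod 360)

2.4493 cis(301°)


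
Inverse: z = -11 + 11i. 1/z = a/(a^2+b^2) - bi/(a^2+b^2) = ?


|z|^2 = 121+121 = 242
1/z = (-11 - 11i)/242

1/z = -0.0455 - 0.0455i


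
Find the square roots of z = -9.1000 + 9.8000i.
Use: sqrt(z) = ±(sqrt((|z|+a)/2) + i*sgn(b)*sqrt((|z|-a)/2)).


|z| = sqrt(82.81+96.04) = 13.3735
sqrt((|z|+a)/2) = sqrt((13.3735+(-9.1))/2) = sqrt(2.1367) = 1.4618
sqrt((|z|-a)/2) = sqrt((13.3735-(-9.1))/2) = sqrt(11.2367) = 3.3521

±(1.4618 + 3.3521i) i.e. 1.4618 + 3.3521i and -1.4618 - 3.3521i


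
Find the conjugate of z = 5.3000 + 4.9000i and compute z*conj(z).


z_bar = 5.3000 - 4.9000i
z*z_bar = 5.3^2 + 4.9^2 = 28.09 + 24.01 = 52.1

z_bar = 5.3000 - 4.9000i, z*z_bar = 52.1


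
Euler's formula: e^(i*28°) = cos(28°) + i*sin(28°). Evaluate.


cos(28°) = 0.8829
sin(28°) = 0.4695

e^(i*28°) = 0.8829 + 0.4695i


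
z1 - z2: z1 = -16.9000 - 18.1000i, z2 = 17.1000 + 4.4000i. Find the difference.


Real: -16.9 - 17.1 = -34
Imag: -18.1 - 4.4 = -22.5

-34.0000 - 22.5000i


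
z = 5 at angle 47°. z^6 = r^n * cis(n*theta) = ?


r^6 = 5^6 = 15625
n*theta = 6*47° = 282° = 282° (mod 360)
a = 15625*cos(282°) = 3248.6202
b = 15625*sin(282°) = -15283.5563

15625 cis(282°) = 3248.6202 - 15283.5563i


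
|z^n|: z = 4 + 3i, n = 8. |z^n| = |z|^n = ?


|z| = sqrt(16+9) = sqrt(25) = 5
|z^8| = |z|^8 = 5^8 = 390625

|z^8| = 390625


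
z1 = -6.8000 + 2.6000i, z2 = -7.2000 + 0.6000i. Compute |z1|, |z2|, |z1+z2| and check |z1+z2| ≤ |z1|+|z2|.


|z1| = sqrt((-6.8)^2 + 2.6^2) = sqrt(53) = 7.2801
|z2| = sqrt((-7.2)^2 + 0.6^2) = sqrt(52.2) = 7.2250
z1+z2 = -14.0000 + 3.2000i
|z1+z2| = sqrt(206.24) = 14.3611
|z1|+|z2| = 7.2801 + 7.2250 = 14.5051

|z1+z2| = 14.3611 ≤ |z1|+|z2| = 14.5051 (verified)


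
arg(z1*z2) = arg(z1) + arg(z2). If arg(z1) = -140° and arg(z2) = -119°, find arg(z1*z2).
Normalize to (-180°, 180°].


arg(z1*z2) = -140° - 119° = -259°
Normalized to (-180°, 180°]: 101°

101°


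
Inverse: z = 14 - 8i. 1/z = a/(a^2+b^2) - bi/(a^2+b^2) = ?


|z|^2 = 196+64 = 260
1/z = (14 + 8i)/260

1/z = 0.0538 + 0.0308i


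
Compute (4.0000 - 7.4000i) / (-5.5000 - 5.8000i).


Conjugate of z2 = -5.5000 + 5.8000i
Numerator: (4.0000 - 7.4000i)(-5.5000 + 5.8000i) = 20.9200 + 63.9000i
Denominator: (-5.5)^2 + (-5.8)^2 = 63.89
Result = (20.9200 + 63.9000i)/63.89

0.3274 + 1.0002i


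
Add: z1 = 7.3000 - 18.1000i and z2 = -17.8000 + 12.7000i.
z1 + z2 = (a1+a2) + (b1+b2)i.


Real: 7.3 - 17.8 = -10.5
Imag: -18.1 + 12.7 = -5.4

-10.5000 - 5.4000i


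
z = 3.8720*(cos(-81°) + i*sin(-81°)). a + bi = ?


a = 3.8720*cos(-81°) = 3.8720*0.15643 = 0.6057
b = 3.8720*sin(-81°) = 3.8720*(-0.98769) = -3.8243

0.6057 - 3.8243i


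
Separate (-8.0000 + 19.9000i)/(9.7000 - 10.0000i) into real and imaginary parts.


Multiply by conjugate: (-8.0000 + 19.9000i)(9.7000 + 10.0000i) / (9.7^2 + (-10)^2)
Numerator real = -8*9.7 + 19.9*(-10) = -276.6
Numerator imag = 19.9*9.7 - (-8)*(-10) = 113.03
Denominator = 194.09
Re(z) = -276.6/194.09 = -1.4251
Im(z) = 113.03/194.09 = 0.5824

Re(z) = -1.4251, Im(z) = 0.5824


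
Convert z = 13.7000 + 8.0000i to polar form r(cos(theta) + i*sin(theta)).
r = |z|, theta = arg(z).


r = sqrt(187.69+64) = sqrt(251.69) = 15.8647
theta = atan2(8, 13.7) = 30.2824 degrees

r = 15.8647, theta = 30.2824 degrees


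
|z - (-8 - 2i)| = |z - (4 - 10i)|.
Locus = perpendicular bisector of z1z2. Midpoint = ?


Equal distances means the locus is the perpendicular bisector of z1 and z2.
Midpoint = ((-8+4)/2, (-2+(-10))/2) = (-2.0000, -6.0000)

Perpendicular bisector through (-2.0000, -6.0000)


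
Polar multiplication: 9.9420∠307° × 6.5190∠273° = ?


r = 9.9420 * 6.5190 = 64.8119
theta = 307° + 273° = 580° = 220° (mod 360)

64.8119 cis(220°)


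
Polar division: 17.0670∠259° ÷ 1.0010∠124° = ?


r = 17.0670 / 1.0010 = 17.0500
theta = 259° - 124° = 135° = 135° (mod 360)

17.0500 cis(135°)


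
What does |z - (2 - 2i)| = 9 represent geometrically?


|z - z0| = r is a circle with center z0 and radius r.
Center = (2, -2), radius = 9

Circle with center (2, -2) and radius 9


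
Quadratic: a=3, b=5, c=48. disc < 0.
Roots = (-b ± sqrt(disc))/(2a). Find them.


disc = 5^2 - 4*3*48 = 25 - 576 = -551
sqrt(|disc|) = sqrt(551) = 23.4734
Real part = -5/(2*3) = -0.8333
Imag part = 23.4734/(2*3) = 3.9122

-0.8333 ± 3.9122i


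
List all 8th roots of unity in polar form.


The 8th roots of unity are cis(360k/8°) for k=0..7
Angle step = 360/8 = 45°
Primitive root: cis(45°)
Primitive root = 0.7071 + 0.7071i

8 roots at angles: 0°, 45°, 90°, 135°, 180°, 225°, 270°, 315°


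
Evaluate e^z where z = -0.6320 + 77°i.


e^-0.6320 = 0.5315
cos(77°) = 0.225
sin(77°) = 0.9744
Real = 0.5315*0.225 = 0.1196
Imag = 0.5315*0.9744 = 0.5179

0.1196 + 0.5179i


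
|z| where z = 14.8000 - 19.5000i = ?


|z| = sqrt(14.8^2 + (-19.5)^2) = sqrt(219.04 + 380.25) = sqrt(599.29) = 24.4804

|z| = 24.4804


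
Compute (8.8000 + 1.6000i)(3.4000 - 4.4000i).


Real = 8.8*3.4 - 1.6*(-4.4) = 29.92 - (-7.04) = 36.96
Imag = 8.8*(-4.4) + 3.4*1.6 = -38.72 + 5.44 = -33.28

36.9600 - 33.2800i


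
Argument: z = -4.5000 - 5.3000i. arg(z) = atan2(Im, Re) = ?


Re = -4.5, Im = -5.3
arg = atan2(-5.3, -4.5) = -130.3331 degrees

arg(z) = -130.3331 degrees


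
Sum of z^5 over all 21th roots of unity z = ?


The roots are w_k = w^k with w = e^(2*pi*i/21), and (w^k)^5 = (w^5)^k.
So S = 1 + u + u^2 + ... + u^(20) with u = w^5.
5 = 0*21 + 5, so 5 is not a multiple of 21: u = w^5 ≠ 1 (w is a primitive 21th root), while u^21 = (w^21)^5 = 1.
Geometric series: S = (1 - u^21)/(1 - u) = (1 - 1)/(1 - u) = 0

S = 0


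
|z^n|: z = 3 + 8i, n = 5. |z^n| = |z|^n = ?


|z| = sqrt(9+64) = sqrt(73) = 8.5440
|z^5| = |z|^5 = (sqrt(73))^5 = 73^2 * sqrt(73) = 5329*sqrt(73)

|z^5| = 5329*sqrt(73) ≈ 45530.9960


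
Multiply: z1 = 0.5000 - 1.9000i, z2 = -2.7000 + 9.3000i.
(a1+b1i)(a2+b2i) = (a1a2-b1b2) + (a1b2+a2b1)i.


Real = 0.5*(-2.7) - (-1.9)*9.3 = -1.35 - (-17.67) = 16.32
Imag = 0.5*9.3 - (2.7)*(-1.9) = 4.65 + 5.13 = 9.78

16.3200 + 9.7800i


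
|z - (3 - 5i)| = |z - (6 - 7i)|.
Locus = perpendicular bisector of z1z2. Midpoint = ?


Equal distances means the locus is the perpendicular bisector of z1 and z2.
Midpoint = ((3+6)/2, (-5+(-7))/2) = (4.5000, -6.0000)

Perpendicular bisector through (4.5000, -6.0000)


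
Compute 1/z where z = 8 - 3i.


|z|^2 = 64+9 = 73
1/z = (8 + 3i)/73

1/z = 0.1096 + 0.0411i


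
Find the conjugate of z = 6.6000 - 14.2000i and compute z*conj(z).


z_bar = 6.6000 + 14.2000i
z*z_bar = 6.6^2 + (-14.2)^2 = 43.56 + 201.64 = 245.2

z_bar = 6.6000 + 14.2000i, z*z_bar = 245.2


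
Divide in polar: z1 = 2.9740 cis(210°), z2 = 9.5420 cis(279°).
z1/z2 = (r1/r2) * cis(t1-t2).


r = 2.9740 / 9.5420 = 0.3117
theta = 210° - 279° = -69° = 291° (mod 360)

0.3117 cis(291°)


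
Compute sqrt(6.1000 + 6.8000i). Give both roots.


|z| = sqrt(37.21+46.24) = 9.1351
sqrt((|z|+a)/2) = sqrt((9.1351+6.1)/2) = sqrt(7.6175) = 2.7600
sqrt((|z|-a)/2) = sqrt((9.1351-6.1)/2) = sqrt(1.5175) = 1.2319

±(2.7600 + 1.2319i) i.e. 2.7600 + 1.2319i and -2.7600 - 1.2319i


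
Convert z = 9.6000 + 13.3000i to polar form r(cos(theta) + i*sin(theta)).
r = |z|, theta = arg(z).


r = sqrt(92.16+176.89) = sqrt(269.05) = 16.4027
theta = atan2(13.3, 9.6) = 54.1781 degrees

r = 16.4027, theta = 54.1781 degrees


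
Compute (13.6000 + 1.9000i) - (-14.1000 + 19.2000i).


Real: 13.6 + 14.1 = 27.7
Imag: 1.9 - 19.2 = -17.3

27.7000 - 17.3000i


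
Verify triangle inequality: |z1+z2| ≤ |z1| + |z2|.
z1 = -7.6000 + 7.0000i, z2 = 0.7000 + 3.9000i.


|z1| = sqrt((-7.6)^2 + 7^2) = sqrt(106.76) = 10.3325
|z2| = sqrt(0.7^2 + 3.9^2) = sqrt(15.7) = 3.9623
z1+z2 = -6.9000 + 10.9000i
|z1+z2| = sqrt(166.42) = 12.9004
|z1|+|z2| = 10.3325 + 3.9623 = 14.2948

|z1+z2| = 12.9004 ≤ |z1|+|z2| = 14.2948 (verified)


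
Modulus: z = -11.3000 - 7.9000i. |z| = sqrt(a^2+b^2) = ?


|z| = sqrt((-11.3)^2 + (-7.9)^2) = sqrt(127.69 + 62.41) = sqrt(190.1) = 13.7877

|z| = 13.7877


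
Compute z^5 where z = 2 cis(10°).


r^5 = 2^5 = 32
n*theta = 5*10° = 50° = 50° (mod 360)
a = 32*cos(50°) = 20.5692
b = 32*sin(50°) = 24.5134

32 cis(50°) = 20.5692 + 24.5134i


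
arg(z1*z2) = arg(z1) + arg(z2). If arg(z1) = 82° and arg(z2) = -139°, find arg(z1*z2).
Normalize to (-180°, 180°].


arg(z1*z2) = 82° - 139° = -57°
Normalized to (-180°, 180°]: -57°

-57°


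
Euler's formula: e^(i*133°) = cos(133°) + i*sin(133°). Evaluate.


cos(133°) = -0.6820
sin(133°) = 0.7314

e^(i*133°) = -0.6820 + 0.7314i


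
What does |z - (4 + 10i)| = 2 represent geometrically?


|z - z0| = r is a circle with center z0 and radius r.
Center = (4, 10), radius = 2

Circle with center (4, 10) and radius 2


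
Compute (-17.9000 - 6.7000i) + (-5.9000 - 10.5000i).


Real: -17.9 - 5.9 = -23.8
Imag: -6.7 - 10.5 = -17.2

-23.8000 - 17.2000i


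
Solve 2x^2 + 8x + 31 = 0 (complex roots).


disc = 8^2 - 4*2*31 = 64 - 248 = -184
sqrt(|disc|) = sqrt(184) = 13.5647
Real part = -8/(2*2) = -2.0000
Imag part = 13.5647/(2*2) = 3.3912

-2.0000 ± 3.3912i


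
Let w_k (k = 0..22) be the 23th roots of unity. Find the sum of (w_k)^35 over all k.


The roots are w_k = w^k with w = e^(2*pi*i/23), and (w^k)^35 = (w^35)^k.
So S = 1 + u + u^2 + ... + u^(22) with u = w^35.
35 = 1*23 + 12, so 35 is not a multiple of 23: u = (w^23)^1 * w^12 = w^12 ≠ 1 (w is a primitive 23th root), while u^23 = (w^23)^35 = 1.
Geometric series: S = (1 - u^23)/(1 - u) = (1 - 1)/(1 - u) = 0

S = 0


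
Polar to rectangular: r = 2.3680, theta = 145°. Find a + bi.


a = 2.3680*cos(145°) = 2.3680*(-0.819152) = -1.9398
b = 2.3680*sin(145°) = 2.3680*0.57358 = 1.3582

-1.9398 + 1.3582i


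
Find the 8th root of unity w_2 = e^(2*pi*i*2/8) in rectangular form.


Angle = 360*2/8 = 90°
a = cos(90°) = 0
b = sin(90°) = 1.0000

0 + 1.0000i


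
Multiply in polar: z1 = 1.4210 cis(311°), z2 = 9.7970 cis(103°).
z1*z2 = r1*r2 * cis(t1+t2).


r = 1.4210 * 9.7970 = 13.9215
theta = 311° + 103° = 414° = 54° (mod 360)

13.9215 cis(54°)


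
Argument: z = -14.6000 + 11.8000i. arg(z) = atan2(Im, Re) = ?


Re = -14.6, Im = 11.8
arg = atan2(11.8, -14.6) = 141.0542 degrees

arg(z) = 141.0542 degrees


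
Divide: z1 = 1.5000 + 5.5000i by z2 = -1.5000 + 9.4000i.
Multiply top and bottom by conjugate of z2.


Conjugate of z2 = -1.5000 - 9.4000i
Numerator: (1.5000 + 5.5000i)(-1.5000 - 9.4000i) = 49.4500 - 22.3500i
Denominator: (-1.5)^2 + 9.4^2 = 90.61
Result = (49.4500 - 22.3500i)/90.61

0.5457 - 0.2467i


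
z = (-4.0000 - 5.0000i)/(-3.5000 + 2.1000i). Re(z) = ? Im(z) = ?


Multiply by conjugate: (-4.0000 - 5.0000i)(-3.5000 - 2.1000i) / ((-3.5)^2 + 2.1^2)
Numerator real = -4*(-3.5) - (5)*2.1 = 3.5
Numerator imag = -5*(-3.5) - (-4)*2.1 = 25.9
Denominator = 16.66
Re(z) = 3.5/16.66 = 0.2101
Im(z) = 25.9/16.66 = 1.5546

Re(z) = 0.2101, Im(z) = 1.5546


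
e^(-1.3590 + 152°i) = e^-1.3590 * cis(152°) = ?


e^-1.3590 = 0.2569
cos(152°) = -0.8829
sin(152°) = 0.4695
Real = 0.2569*(-0.8829) = -0.2268
Imag = 0.2569*0.4695 = 0.1206

-0.2268 + 0.1206i


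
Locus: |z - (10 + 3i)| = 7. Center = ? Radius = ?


|z - z0| = r is a circle with center z0 and radius r.
Center = (10, 3), radius = 7

Circle with center (10, 3) and radius 7


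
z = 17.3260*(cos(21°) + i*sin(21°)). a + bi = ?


a = 17.3260*cos(21°) = 17.3260*0.93358 = 16.1752
b = 17.3260*sin(21°) = 17.3260*0.35837 = 6.2091

16.1752 + 6.2091i


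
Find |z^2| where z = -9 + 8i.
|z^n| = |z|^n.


|z| = sqrt(81+64) = sqrt(145) = 12.0416
|z^2| = |z|^2 = (sqrt(145))^2 = 145

|z^2| = 145


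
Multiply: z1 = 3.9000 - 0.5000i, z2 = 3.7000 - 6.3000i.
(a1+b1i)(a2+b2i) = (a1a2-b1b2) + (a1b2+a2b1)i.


Real = 3.9*3.7 - (-0.5)*(-6.3) = 14.43 - 3.15 = 11.28
Imag = 3.9*(-6.3) + 3.7*(-0.5) = -24.57 - (1.85) = -26.42

11.2800 - 26.4200i


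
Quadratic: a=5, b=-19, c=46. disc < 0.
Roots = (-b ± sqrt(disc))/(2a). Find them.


disc = (-19)^2 - 4*5*46 = 361 - 920 = -559
sqrt(|disc|) = sqrt(559) = 23.6432
Real part = 19/(2*5) = 1.9000
Imag part = 23.6432/(2*5) = 2.3643

1.9000 ± 2.3643i


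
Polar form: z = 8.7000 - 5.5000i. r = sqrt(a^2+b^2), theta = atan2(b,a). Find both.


r = sqrt(75.69+30.25) = sqrt(105.94) = 10.2927
theta = atan2(-5.5, 8.7) = -32.3004 degrees

r = 10.2927, theta = -32.3004 degrees


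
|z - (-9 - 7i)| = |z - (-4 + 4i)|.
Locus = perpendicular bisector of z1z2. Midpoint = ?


Equal distances means the locus is the perpendicular bisector of z1 and z2.
Midpoint = ((-9+(-4))/2, (-7+4)/2) = (-6.5000, -1.5000)

Perpendicular bisector through (-6.5000, -1.5000)


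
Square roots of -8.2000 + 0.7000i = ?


|z| = sqrt(67.24+0.49) = 8.2298
sqrt((|z|+a)/2) = sqrt((8.2298+(-8.2))/2) = sqrt(0.0149) = 0.1221
sqrt((|z|-a)/2) = sqrt((8.2298-(-8.2))/2) = sqrt(8.2149) = 2.8662

±(0.1221 + 2.8662i) i.e. 0.1221 + 2.8662i and -0.1221 - 2.8662i


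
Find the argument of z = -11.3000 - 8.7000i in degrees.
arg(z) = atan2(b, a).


Re = -11.3, Im = -8.7
arg = atan2(-8.7, -11.3) = -142.4069 degrees

arg(z) = -142.4069 degrees


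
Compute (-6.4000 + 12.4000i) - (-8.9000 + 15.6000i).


Real: -6.4 + 8.9 = 2.5
Imag: 12.4 - 15.6 = -3.2

2.5000 - 3.2000i


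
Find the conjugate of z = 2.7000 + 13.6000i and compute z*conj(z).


z_bar = 2.7000 - 13.6000i
z*z_bar = 2.7^2 + 13.6^2 = 7.29 + 184.96 = 192.25

z_bar = 2.7000 - 13.6000i, z*z_bar = 192.25


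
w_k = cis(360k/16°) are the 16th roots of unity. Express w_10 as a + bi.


Angle = 360*10/16 = 225°
a = cos(225°) = -0.7071
b = sin(225°) = -0.7071

-0.7071 - 0.7071i


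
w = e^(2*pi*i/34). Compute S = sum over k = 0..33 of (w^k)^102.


The roots are w_k = w^k with w = e^(2*pi*i/34), and (w^k)^102 = (w^102)^k.
So S = 1 + u + u^2 + ... + u^(33) with u = w^102.
102 = 3*34 + 0, so 102 is a multiple of 34 and u = (w^34)^3 = 1.
Every one of the 34 terms equals 1: S = 34

S = 34


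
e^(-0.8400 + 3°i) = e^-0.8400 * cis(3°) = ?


e^-0.8400 = 0.4317
cos(3°) = 0.9986
sin(3°) = 0.0523
Real = 0.4317*0.9986 = 0.4311
Imag = 0.4317*0.0523 = 0.0226

0.4311 + 0.0226i


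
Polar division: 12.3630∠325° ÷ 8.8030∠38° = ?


r = 12.3630 / 8.8030 = 1.4044
theta = 325° - 38° = 287° = 287° (mod 360)

1.4044 cis(287°)


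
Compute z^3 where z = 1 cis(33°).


r^3 = 1^3 = 1
n*theta = 3*33° = 99° = 99° (mod 360)
a = 1*cos(99°) = -0.1564
b = 1*sin(99°) = 0.9877

1 cis(99°) = -0.1564 + 0.9877i


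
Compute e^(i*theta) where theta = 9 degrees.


cos(9°) = 0.9877
sin(9°) = 0.1564

e^(i*9°) = 0.9877 + 0.1564i


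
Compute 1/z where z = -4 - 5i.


|z|^2 = 16+25 = 41
1/z = (-4 + 5i)/41

1/z = -0.0976 + 0.1220i


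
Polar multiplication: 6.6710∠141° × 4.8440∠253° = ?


r = 6.6710 * 4.8440 = 32.3143
theta = 141° + 253° = 394° = 34° (mod 360)

32.3143 cis(34°)


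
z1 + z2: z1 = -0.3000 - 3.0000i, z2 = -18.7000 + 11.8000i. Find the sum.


Real: -0.3 - 18.7 = -19
Imag: -3 + 11.8 = 8.8

-19.0000 + 8.8000i


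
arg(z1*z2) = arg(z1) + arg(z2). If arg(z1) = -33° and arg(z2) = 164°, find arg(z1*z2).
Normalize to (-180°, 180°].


arg(z1*z2) = -33° + 164° = 131°
Normalized to (-180°, 180°]: 131°

131°


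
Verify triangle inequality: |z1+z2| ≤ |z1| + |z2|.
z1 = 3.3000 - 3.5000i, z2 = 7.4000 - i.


|z1| = sqrt(3.3^2 + (-3.5)^2) = sqrt(23.14) = 4.8104
|z2| = sqrt(7.4^2 + (-1)^2) = sqrt(55.76) = 7.4673
z1+z2 = 10.7000 - 4.5000i
|z1+z2| = sqrt(134.74) = 11.6078
|z1|+|z2| = 4.8104 + 7.4673 = 12.2777

|z1+z2| = 11.6078 ≤ |z1|+|z2| = 12.2777 (verified)


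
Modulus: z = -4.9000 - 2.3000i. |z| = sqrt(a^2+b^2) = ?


|z| = sqrt((-4.9)^2 + (-2.3)^2) = sqrt(24.01 + 5.29) = sqrt(29.3) = 5.4129

|z| = 5.4129


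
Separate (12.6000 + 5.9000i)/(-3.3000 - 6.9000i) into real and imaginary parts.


Multiply by conjugate: (12.6000 + 5.9000i)(-3.3000 + 6.9000i) / ((-3.3)^2 + (-6.9)^2)
Numerator real = 12.6*(-3.3) + 5.9*(-6.9) = -82.29
Numerator imag = 5.9*(-3.3) - 12.6*(-6.9) = 67.47
Denominator = 58.5
Re(z) = -82.29/58.5 = -1.4067
Im(z) = 67.47/58.5 = 1.1533

Re(z) = -1.4067, Im(z) = 1.1533


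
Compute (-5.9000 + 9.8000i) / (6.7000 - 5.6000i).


Conjugate of z2 = 6.7000 + 5.6000i
Numerator: (-5.9000 + 9.8000i)(6.7000 + 5.6000i) = -94.4100 + 32.6200i
Denominator: 6.7^2 + (-5.6)^2 = 76.25
Result = (-94.4100 + 32.6200i)/76.25

-1.2382 + 0.4278i


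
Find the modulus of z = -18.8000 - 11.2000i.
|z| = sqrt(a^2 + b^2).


|z| = sqrt((-18.8)^2 + (-11.2)^2) = sqrt(353.44 + 125.44) = sqrt(478.88) = 21.8833

|z| = 21.8833


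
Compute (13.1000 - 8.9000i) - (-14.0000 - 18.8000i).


Real: 13.1 + 14 = 27.1
Imag: -8.9 + 18.8 = 9.9

27.1000 + 9.9000i


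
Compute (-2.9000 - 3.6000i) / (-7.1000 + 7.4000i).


Conjugate of z2 = -7.1000 - 7.4000i
Numerator: (-2.9000 - 3.6000i)(-7.1000 - 7.4000i) = -6.0500 + 47.0200i
Denominator: (-7.1)^2 + 7.4^2 = 105.17
Result = (-6.0500 + 47.0200i)/105.17

-0.0575 + 0.4471i


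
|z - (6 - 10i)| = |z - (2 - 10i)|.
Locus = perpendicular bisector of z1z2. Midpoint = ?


Equal distances means the locus is the perpendicular bisector of z1 and z2.
Midpoint = ((6+2)/2, (-10+(-10))/2) = (4.0000, -10.0000)

Perpendicular bisector through (4.0000, -10.0000)


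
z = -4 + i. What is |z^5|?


|z| = sqrt(16+1) = sqrt(17) = 4.1231
|z^5| = |z|^5 = (sqrt(17))^5 = 17^2 * sqrt(17) = 289*sqrt(17)

|z^5| = 289*sqrt(17) ≈ 1191.5775


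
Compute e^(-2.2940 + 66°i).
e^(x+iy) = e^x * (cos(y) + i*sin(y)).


e^-2.2940 = 0.10086
cos(66°) = 0.4067
sin(66°) = 0.9135
Real = 0.10086*0.4067 = 0.0410
Imag = 0.10086*0.9135 = 0.0921

0.0410 + 0.0921i


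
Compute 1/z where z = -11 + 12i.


|z|^2 = 121+144 = 265
1/z = (-11 - 12i)/265

1/z = -0.0415 - 0.0453i


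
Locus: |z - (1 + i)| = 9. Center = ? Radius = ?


|z - z0| = r is a circle with center z0 and radius r.
Center = (1, 1), radius = 9

Circle with center (1, 1) and radius 9


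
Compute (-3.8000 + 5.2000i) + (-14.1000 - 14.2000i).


Real: -3.8 - 14.1 = -17.9
Imag: 5.2 - 14.2 = -9

-17.9000 - 9.0000i


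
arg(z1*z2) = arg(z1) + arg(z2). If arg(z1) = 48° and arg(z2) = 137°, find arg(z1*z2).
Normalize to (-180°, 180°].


arg(z1*z2) = 48° + 137° = 185°
Normalized to (-180°, 180°]: -175°

-175°


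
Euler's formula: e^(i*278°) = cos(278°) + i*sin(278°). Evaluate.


cos(278°) = 0.1392
sin(278°) = -0.9903

e^(i*278°) = 0.1392 - 0.9903i


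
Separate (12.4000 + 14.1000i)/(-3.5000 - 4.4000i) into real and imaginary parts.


Multiply by conjugate: (12.4000 + 14.1000i)(-3.5000 + 4.4000i) / ((-3.5)^2 + (-4.4)^2)
Numerator real = 12.4*(-3.5) + 14.1*(-4.4) = -105.44
Numerator imag = 14.1*(-3.5) - 12.4*(-4.4) = 5.21
Denominator = 31.61
Re(z) = -105.44/31.61 = -3.3357
Im(z) = 5.21/31.61 = 0.1648

Re(z) = -3.3357, Im(z) = 0.1648


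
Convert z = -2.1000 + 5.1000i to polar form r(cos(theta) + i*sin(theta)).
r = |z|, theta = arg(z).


r = sqrt(4.41+26.01) = sqrt(30.42) = 5.5154
theta = atan2(5.1, -2.1) = 112.3801 degrees

r = 5.5154, theta = 112.3801 degrees


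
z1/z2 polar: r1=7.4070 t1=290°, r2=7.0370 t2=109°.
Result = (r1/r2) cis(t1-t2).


r = 7.4070 / 7.0370 = 1.0526
theta = 290° - 109° = 181° = 181° (mod 360)

1.0526 cis(181°)


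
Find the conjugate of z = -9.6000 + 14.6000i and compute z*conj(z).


z_bar = -9.6000 - 14.6000i
z*z_bar = (-9.6)^2 + 14.6^2 = 92.16 + 213.16 = 305.32

z_bar = -9.6000 - 14.6000i, z*z_bar = 305.32


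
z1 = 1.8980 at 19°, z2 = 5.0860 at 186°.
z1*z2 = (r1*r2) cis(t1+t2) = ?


r = 1.8980 * 5.0860 = 9.6532
theta = 19° + 186° = 205° = 205° (mod 360)

9.6532 cis(205°)


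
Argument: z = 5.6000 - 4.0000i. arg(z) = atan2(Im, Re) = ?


Re = 5.6, Im = -4
arg = atan2(-4, 5.6) = -35.5377 degrees

arg(z) = -35.5377 degrees


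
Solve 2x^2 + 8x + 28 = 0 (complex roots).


disc = 8^2 - 4*2*28 = 64 - 224 = -160
sqrt(|disc|) = sqrt(160) = 12.6491
Real part = -8/(2*2) = -2.0000
Imag part = 12.6491/(2*2) = 3.1623

-2.0000 ± 3.1623i


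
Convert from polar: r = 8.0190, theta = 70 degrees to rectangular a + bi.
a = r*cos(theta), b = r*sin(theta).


a = 8.0190*cos(70°) = 8.0190*0.34202 = 2.7427
b = 8.0190*sin(70°) = 8.0190*0.93969 = 7.5354

2.7427 + 7.5354i


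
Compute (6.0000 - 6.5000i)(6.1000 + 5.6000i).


Real = 6*6.1 - (-6.5)*5.6 = 36.6 - (-36.4) = 73
Imag = 6*5.6 + 6.1*(-6.5) = 33.6 - (39.65) = -6.05

73.0000 - 6.0500i


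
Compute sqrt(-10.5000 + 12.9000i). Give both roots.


|z| = sqrt(110.25+166.41) = 16.6331
sqrt((|z|+a)/2) = sqrt((16.6331+(-10.5))/2) = sqrt(3.0665) = 1.7512
sqrt((|z|-a)/2) = sqrt((16.6331-(-10.5))/2) = sqrt(13.5665) = 3.6833

±(1.7512 + 3.6833i) i.e. 1.7512 + 3.6833i and -1.7512 - 3.6833i


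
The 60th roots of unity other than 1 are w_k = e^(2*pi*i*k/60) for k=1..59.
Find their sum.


With w = e^(2*pi*i/60), all 60 of the 60th roots of unity w^0 = 1, w, ..., w^(59) sum to 0: 1 + w + ... + w^(59) = (1 - w^60)/(1 - w) = 0 since w^60 = 1, w ≠ 1.
Removing the root 1: w + w^2 + ... + w^(59) = 0 - 1 = -1

Sum = -1


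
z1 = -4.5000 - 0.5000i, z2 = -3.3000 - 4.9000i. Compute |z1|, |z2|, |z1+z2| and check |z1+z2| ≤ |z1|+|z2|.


|z1| = sqrt((-4.5)^2 + (-0.5)^2) = sqrt(20.5) = 4.5277
|z2| = sqrt((-3.3)^2 + (-4.9)^2) = sqrt(34.9) = 5.9076
z1+z2 = -7.8000 - 5.4000i
|z1+z2| = sqrt(90) = 9.4868
|z1|+|z2| = 4.5277 + 5.9076 = 10.4353

|z1+z2| = 9.4868 ≤ |z1|+|z2| = 10.4353 (verified)


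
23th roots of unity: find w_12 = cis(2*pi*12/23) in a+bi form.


Angle = 360*12/23 = 187.8261°
a = cos(187.8261°) = -0.9907
b = sin(187.8261°) = -0.1362

-0.9907 - 0.1362i


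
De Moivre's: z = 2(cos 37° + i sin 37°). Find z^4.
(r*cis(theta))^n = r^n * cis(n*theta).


r^4 = 2^4 = 16
n*theta = 4*37° = 148° = 148° (mod 360)
a = 16*cos(148°) = -13.5688
b = 16*sin(148°) = 8.4787

16 cis(148°) = -13.5688 + 8.4787i
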